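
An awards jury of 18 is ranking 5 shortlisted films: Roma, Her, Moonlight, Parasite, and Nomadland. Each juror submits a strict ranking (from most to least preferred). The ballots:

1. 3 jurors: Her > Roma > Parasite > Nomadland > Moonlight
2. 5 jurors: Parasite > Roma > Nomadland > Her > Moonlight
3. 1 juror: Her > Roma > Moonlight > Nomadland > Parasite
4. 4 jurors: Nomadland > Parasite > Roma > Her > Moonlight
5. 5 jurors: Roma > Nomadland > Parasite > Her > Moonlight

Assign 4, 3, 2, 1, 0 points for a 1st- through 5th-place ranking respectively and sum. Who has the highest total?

Roma: 3·3 + 5·3 + 1·3 + 4·2 + 5·4 = 55
Her: 3·4 + 5·1 + 1·4 + 4·1 + 5·1 = 30
Moonlight: 3·0 + 5·0 + 1·2 + 4·0 + 5·0 = 2
Parasite: 3·2 + 5·4 + 1·0 + 4·3 + 5·2 = 48
Nomadland: 3·1 + 5·2 + 1·1 + 4·4 + 5·3 = 45
Roma has the highest Borda score (55).

Roma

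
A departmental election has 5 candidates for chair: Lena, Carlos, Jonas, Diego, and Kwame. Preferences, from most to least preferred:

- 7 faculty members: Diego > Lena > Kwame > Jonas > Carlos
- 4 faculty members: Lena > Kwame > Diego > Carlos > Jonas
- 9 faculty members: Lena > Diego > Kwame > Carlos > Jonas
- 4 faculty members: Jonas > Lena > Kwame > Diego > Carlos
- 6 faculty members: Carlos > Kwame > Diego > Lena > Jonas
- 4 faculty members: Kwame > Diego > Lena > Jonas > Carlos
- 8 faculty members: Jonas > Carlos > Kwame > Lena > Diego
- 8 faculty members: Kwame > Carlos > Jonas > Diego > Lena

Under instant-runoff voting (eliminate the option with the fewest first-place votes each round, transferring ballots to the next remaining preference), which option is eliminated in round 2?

Round 1: Lena 13, Carlos 6, Jonas 12, Diego 7, Kwame 12. Eliminate Carlos.
Round 2: Lena 13, Jonas 12, Diego 7, Kwame 18. Eliminate Diego.

Diego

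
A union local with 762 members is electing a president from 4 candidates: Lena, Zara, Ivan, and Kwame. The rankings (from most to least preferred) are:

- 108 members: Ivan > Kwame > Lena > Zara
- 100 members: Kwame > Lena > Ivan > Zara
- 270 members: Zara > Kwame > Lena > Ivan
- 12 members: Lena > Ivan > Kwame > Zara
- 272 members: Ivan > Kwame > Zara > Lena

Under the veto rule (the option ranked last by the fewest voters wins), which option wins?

Kwame

Last-place votes: Lena 272, Zara 220, Ivan 270, Kwame 0.
Kwame is ranked last by the fewest voters, so Kwame wins.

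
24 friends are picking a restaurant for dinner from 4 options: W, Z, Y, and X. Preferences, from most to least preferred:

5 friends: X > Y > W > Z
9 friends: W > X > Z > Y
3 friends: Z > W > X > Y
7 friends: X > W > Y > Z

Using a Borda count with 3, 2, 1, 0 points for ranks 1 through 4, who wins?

W: 5·1 + 9·3 + 3·2 + 7·2 = 52
Z: 5·0 + 9·1 + 3·3 + 7·0 = 18
Y: 5·2 + 9·0 + 3·0 + 7·1 = 17
X: 5·3 + 9·2 + 3·1 + 7·3 = 57
X has the highest Borda score (57).

X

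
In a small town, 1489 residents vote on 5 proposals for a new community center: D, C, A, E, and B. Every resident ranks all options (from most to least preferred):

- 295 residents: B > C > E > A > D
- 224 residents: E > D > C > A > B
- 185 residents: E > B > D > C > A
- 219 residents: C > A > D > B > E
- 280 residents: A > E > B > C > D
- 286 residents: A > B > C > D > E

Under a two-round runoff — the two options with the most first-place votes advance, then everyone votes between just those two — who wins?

Round 1 first-place votes: D 0, C 219, A 566, E 409, B 295.
A and E advance.
Runoff: A is preferred to E by 785 voters; E by 704.
A wins the runoff.

A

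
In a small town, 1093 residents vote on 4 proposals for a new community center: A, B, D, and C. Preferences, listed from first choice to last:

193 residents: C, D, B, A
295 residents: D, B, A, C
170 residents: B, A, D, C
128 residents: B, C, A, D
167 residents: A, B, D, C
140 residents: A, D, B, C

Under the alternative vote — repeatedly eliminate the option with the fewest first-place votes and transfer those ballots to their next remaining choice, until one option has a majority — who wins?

A

Round 1: A 307, B 298, D 295, C 193. Eliminate C.
Round 2: A 307, B 298, D 488. Eliminate B.
Round 3: A 605, D 488. A has a majority.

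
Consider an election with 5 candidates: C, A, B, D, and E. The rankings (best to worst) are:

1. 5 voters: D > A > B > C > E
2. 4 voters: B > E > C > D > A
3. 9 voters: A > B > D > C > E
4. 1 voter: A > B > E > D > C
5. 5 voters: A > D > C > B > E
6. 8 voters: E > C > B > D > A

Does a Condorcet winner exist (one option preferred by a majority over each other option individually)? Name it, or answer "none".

none

Checking pairwise contests:
A beats C 20–12.
D beats A 17–15.
A beats B 20–12.
B beats D 22–10.
C beats E 19–13.
Every option loses at least one head-to-head, so there is no Condorcet winner.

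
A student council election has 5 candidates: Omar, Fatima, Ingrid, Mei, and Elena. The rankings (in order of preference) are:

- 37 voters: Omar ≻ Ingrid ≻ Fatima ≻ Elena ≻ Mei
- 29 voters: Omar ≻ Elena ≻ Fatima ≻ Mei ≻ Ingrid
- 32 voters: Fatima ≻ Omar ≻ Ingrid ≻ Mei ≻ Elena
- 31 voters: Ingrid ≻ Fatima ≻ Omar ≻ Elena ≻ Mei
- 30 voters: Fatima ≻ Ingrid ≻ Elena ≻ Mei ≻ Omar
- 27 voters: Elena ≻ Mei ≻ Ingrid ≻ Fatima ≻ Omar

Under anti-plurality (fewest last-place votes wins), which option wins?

Fatima

Last-place votes: Omar 57, Fatima 0, Ingrid 29, Mei 68, Elena 32.
Fatima is ranked last by the fewest voters, so Fatima wins.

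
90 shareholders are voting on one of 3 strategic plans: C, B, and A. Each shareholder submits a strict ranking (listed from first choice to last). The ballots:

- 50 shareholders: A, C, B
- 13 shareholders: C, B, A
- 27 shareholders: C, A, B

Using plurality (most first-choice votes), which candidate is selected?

First-place votes: C 40, B 0, A 50.
A has the most first-place votes.

A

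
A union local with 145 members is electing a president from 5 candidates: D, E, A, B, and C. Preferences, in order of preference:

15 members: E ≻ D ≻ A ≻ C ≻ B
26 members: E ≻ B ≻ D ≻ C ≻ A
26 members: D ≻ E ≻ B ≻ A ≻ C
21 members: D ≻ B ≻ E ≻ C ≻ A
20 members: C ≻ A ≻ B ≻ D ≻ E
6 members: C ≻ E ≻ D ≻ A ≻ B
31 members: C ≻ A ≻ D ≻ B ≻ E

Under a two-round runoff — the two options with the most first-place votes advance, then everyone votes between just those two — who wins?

Round 1 first-place votes: D 47, E 41, A 0, B 0, C 57.
C and D advance.
Runoff: C is preferred to D by 57 voters; D by 88.
D wins the runoff.

D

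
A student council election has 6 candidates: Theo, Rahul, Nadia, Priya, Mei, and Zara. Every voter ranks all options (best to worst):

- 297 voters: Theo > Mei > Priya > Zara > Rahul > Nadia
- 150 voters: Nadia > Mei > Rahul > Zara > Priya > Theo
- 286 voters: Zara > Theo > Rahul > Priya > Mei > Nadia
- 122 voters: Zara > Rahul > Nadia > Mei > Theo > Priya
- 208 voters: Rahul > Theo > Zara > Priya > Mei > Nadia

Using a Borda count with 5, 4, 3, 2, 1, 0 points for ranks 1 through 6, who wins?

Theo

Theo: 297·5 + 150·0 + 286·4 + 122·1 + 208·4 = 3583
Rahul: 297·1 + 150·3 + 286·3 + 122·4 + 208·5 = 3133
Nadia: 297·0 + 150·5 + 286·0 + 122·3 + 208·0 = 1116
Priya: 297·3 + 150·1 + 286·2 + 122·0 + 208·2 = 2029
Mei: 297·4 + 150·4 + 286·1 + 122·2 + 208·1 = 2526
Zara: 297·2 + 150·2 + 286·5 + 122·5 + 208·3 = 3558
Theo has the highest Borda score (3583).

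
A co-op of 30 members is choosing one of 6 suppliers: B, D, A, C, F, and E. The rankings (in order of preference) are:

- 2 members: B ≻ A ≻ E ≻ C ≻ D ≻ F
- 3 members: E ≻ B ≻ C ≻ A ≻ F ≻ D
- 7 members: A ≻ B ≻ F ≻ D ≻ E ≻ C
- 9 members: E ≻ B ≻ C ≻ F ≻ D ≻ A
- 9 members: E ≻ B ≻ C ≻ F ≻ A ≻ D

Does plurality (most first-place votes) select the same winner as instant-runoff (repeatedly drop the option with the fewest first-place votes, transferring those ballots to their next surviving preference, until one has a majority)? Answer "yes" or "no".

Plurality — first-place votes: B 2, D 0, A 7, C 0, F 0, E 21. Winner: E.
Instant-runoff — R1 B 2, D 0, A 7, C 0, F 0, E 21 (E winner). Winner: E.
The two methods agree.

yes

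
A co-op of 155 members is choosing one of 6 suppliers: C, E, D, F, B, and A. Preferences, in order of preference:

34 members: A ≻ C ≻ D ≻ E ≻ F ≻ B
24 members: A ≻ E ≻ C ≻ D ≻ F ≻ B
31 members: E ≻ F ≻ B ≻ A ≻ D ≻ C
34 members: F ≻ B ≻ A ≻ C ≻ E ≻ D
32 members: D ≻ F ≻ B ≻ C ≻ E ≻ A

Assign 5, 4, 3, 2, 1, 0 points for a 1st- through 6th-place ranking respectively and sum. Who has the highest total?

C: 34·4 + 24·3 + 31·0 + 34·2 + 32·2 = 340
E: 34·2 + 24·4 + 31·5 + 34·1 + 32·1 = 385
D: 34·3 + 24·2 + 31·1 + 34·0 + 32·5 = 341
F: 34·1 + 24·1 + 31·4 + 34·5 + 32·4 = 480
B: 34·0 + 24·0 + 31·3 + 34·4 + 32·3 = 325
A: 34·5 + 24·5 + 31·2 + 34·3 + 32·0 = 454
F has the highest Borda score (480).

F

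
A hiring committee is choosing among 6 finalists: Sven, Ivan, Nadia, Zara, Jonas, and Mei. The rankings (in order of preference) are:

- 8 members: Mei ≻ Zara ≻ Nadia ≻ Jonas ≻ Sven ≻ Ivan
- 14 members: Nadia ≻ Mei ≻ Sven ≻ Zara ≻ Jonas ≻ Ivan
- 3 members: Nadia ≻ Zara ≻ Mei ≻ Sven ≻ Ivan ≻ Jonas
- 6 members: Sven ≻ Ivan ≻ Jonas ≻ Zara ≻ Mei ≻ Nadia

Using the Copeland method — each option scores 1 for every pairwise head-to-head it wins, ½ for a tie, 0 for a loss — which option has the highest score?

Nadia

Sven: beats Ivan, Zara, and Jonas; loses to Nadia and Mei → score 3.
Ivan: loses to Sven, Nadia, Zara, Jonas, and Mei → score 0.
Nadia: beats Sven, Ivan, Zara, Jonas, and Mei → score 5.
Zara: beats Ivan and Jonas; loses to Sven, Nadia, and Mei → score 2.
Jonas: beats Ivan; loses to Sven, Nadia, Zara, and Mei → score 1.
Mei: beats Sven, Ivan, Zara, and Jonas; loses to Nadia → score 4.
Nadia has the best pairwise record.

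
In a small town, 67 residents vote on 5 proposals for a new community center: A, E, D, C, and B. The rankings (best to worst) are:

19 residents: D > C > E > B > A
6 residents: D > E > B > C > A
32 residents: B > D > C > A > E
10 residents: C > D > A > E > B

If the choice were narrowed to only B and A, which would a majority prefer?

B

Voters preferring B to A: 57; preferring A to B: 10.
B wins the head-to-head.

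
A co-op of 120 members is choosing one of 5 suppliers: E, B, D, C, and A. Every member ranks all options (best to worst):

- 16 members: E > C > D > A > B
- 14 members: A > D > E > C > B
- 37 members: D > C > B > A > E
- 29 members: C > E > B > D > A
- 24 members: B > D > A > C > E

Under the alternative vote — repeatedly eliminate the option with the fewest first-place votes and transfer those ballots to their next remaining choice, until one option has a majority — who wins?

D

Round 1: E 16, B 24, D 37, C 29, A 14. Eliminate A.
Round 2: E 16, B 24, D 51, C 29. Eliminate E.
Round 3: B 24, D 51, C 45. Eliminate B.
Round 4: D 75, C 45. D has a majority.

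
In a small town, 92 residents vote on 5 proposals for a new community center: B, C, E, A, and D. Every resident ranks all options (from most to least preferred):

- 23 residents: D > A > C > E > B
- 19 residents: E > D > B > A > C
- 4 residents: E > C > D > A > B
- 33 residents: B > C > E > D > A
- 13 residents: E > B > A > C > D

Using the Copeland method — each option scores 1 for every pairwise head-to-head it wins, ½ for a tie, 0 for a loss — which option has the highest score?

B: beats C and A; ties D; loses to E → score 2.5.
C: beats E and D; loses to B and A → score 2.
E: beats B, A, and D; loses to C → score 3.
A: beats C; loses to B, E, and D → score 1.
D: beats A; ties B; loses to C and E → score 1.5.
E has the best pairwise record.

E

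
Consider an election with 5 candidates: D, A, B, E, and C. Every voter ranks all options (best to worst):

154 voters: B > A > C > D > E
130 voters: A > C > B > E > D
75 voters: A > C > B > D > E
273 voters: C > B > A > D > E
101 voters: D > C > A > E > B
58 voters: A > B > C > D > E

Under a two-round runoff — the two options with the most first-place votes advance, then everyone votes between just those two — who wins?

Round 1 first-place votes: D 101, A 263, B 154, E 0, C 273.
C and A advance.
Runoff: C is preferred to A by 374 voters; A by 417.
A wins the runoff.

A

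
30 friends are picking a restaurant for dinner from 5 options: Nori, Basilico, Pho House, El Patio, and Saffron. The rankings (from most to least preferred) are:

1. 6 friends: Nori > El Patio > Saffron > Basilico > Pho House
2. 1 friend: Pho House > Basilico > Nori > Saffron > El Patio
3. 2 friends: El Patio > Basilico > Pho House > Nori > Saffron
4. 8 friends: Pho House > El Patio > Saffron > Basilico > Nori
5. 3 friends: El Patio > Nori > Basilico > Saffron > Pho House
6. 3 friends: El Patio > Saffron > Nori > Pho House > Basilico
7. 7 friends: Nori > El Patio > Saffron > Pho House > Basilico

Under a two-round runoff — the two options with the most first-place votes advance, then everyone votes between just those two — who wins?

Nori

Round 1 first-place votes: Nori 13, Basilico 0, Pho House 9, El Patio 8, Saffron 0.
Nori and Pho House advance.
Runoff: Nori is preferred to Pho House by 19 voters; Pho House by 11.
Nori wins the runoff.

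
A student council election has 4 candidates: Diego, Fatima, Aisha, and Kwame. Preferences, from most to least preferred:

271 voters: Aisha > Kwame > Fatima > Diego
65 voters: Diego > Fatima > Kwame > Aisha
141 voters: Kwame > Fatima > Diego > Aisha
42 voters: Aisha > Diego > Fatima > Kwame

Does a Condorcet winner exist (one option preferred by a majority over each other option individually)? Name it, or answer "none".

Aisha

Aisha vs Diego: 313–206 for Aisha.
Aisha vs Fatima: 313–206 for Aisha.
Aisha vs Kwame: 313–206 for Aisha.
Aisha beats every other option head-to-head.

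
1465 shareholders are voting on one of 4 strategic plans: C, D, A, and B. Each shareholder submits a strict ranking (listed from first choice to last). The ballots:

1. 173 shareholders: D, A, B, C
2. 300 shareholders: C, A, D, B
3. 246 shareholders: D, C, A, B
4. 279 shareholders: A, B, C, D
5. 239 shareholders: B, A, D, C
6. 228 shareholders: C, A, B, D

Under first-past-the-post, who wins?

C

First-place votes: C 528, D 419, A 279, B 239.
C has the most first-place votes.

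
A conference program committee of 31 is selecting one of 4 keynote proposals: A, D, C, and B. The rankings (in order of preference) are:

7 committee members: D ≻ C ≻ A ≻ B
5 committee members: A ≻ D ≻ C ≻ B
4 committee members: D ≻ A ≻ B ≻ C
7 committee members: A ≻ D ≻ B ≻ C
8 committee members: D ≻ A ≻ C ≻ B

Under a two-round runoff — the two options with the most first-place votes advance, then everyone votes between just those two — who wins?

Round 1 first-place votes: A 12, D 19, C 0, B 0.
D and A advance.
Runoff: D is preferred to A by 19 voters; A by 12.
D wins the runoff.

D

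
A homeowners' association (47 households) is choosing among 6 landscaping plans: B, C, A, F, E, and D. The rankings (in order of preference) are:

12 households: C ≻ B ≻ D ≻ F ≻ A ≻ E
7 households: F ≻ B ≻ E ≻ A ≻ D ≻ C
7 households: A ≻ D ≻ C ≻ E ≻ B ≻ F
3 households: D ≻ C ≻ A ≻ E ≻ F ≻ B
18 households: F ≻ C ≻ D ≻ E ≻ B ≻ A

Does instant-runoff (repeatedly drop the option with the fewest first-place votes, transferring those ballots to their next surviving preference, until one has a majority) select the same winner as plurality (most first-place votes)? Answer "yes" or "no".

yes

Instant-runoff — R1 B 0, C 12, A 7, F 25, E 0, D 3 (F winner). Winner: F.
Plurality — first-place votes: B 0, C 12, A 7, F 25, E 0, D 3. Winner: F.
The two methods agree.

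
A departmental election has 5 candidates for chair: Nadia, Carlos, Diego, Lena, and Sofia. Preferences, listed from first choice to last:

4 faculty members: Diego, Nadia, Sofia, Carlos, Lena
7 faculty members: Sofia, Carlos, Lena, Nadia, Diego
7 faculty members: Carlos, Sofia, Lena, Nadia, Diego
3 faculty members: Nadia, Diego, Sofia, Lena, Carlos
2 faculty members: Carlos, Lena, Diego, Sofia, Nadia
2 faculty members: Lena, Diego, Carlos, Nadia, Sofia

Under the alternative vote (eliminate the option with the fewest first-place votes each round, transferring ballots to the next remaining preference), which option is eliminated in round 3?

Sofia

Round 1: Nadia 3, Carlos 9, Diego 4, Lena 2, Sofia 7. Eliminate Lena.
Round 2: Nadia 3, Carlos 9, Diego 6, Sofia 7. Eliminate Nadia.
Round 3: Carlos 9, Diego 9, Sofia 7. Eliminate Sofia.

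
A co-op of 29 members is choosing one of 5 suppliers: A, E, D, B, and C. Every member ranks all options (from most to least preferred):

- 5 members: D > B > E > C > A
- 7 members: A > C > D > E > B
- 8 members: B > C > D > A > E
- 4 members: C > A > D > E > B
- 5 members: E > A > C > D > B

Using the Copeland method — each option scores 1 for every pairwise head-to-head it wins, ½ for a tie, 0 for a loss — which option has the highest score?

A: beats E, D, and B; loses to C → score 3.
E: beats B; loses to A, D, and C → score 1.
D: beats E and B; loses to A and C → score 2.
B: loses to A, E, D, and C → score 0.
C: beats A, E, D, and B → score 4.
C has the best pairwise record.

C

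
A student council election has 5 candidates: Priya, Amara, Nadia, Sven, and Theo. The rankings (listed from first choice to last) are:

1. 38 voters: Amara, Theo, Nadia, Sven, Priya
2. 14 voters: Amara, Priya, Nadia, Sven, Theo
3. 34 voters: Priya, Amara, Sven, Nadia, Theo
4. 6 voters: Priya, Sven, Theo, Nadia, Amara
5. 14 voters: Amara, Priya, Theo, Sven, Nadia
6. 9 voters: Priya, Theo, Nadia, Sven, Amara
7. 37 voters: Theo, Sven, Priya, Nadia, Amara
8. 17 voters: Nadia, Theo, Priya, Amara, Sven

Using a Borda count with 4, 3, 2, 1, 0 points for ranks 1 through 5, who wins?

Priya

Priya: 38·0 + 14·3 + 34·4 + 6·4 + 14·3 + 9·4 + 37·2 + 17·2 = 388
Amara: 38·4 + 14·4 + 34·3 + 6·0 + 14·4 + 9·0 + 37·0 + 17·1 = 383
Nadia: 38·2 + 14·2 + 34·1 + 6·1 + 14·0 + 9·2 + 37·1 + 17·4 = 267
Sven: 38·1 + 14·1 + 34·2 + 6·3 + 14·1 + 9·1 + 37·3 + 17·0 = 272
Theo: 38·3 + 14·0 + 34·0 + 6·2 + 14·2 + 9·3 + 37·4 + 17·3 = 380
Priya has the highest Borda score (388).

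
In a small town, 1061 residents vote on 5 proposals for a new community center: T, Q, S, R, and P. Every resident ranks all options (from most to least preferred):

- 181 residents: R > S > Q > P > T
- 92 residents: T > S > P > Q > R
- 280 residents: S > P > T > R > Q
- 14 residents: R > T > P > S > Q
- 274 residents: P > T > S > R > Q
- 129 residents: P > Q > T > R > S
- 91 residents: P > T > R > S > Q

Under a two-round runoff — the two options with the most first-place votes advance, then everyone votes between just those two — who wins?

Round 1 first-place votes: T 92, Q 0, S 280, R 195, P 494.
P and S advance.
Runoff: P is preferred to S by 508 voters; S by 553.
S wins the runoff.

S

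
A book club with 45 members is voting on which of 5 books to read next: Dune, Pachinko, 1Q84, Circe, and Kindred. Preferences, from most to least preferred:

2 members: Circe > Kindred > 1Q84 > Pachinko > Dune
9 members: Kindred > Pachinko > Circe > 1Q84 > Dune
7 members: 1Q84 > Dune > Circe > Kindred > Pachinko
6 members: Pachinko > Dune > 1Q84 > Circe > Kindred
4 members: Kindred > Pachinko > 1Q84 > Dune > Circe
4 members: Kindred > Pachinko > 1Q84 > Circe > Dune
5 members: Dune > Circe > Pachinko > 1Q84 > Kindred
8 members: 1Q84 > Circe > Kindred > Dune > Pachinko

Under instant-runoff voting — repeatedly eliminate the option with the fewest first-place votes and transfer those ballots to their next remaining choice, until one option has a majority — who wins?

Round 1: Dune 5, Pachinko 6, 1Q84 15, Circe 2, Kindred 17. Eliminate Circe.
Round 2: Dune 5, Pachinko 6, 1Q84 15, Kindred 19. Eliminate Dune.
Round 3: Pachinko 11, 1Q84 15, Kindred 19. Eliminate Pachinko.
Round 4: 1Q84 26, Kindred 19. 1Q84 has a majority.

1Q84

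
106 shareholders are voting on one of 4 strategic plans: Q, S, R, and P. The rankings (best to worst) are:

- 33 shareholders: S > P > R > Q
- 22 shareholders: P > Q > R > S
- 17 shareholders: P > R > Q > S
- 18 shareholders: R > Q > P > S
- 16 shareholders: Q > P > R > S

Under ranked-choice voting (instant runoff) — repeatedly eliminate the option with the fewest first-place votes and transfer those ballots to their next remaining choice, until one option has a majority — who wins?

P

Round 1: Q 16, S 33, R 18, P 39. Eliminate Q.
Round 2: S 33, R 18, P 55. P has a majority.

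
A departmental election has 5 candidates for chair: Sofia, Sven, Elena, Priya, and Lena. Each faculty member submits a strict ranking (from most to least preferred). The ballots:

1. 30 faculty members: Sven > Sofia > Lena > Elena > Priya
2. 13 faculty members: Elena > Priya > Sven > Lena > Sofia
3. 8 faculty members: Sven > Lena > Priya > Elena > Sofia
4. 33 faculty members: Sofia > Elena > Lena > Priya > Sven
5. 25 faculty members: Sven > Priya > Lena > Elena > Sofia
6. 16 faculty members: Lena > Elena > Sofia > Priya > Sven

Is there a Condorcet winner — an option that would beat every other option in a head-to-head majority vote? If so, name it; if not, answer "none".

Sven

Sven vs Sofia: 76–49 for Sven.
Sven vs Elena: 63–62 for Sven.
Sven vs Priya: 63–62 for Sven.
Sven vs Lena: 76–49 for Sven.
Sven beats every other option head-to-head.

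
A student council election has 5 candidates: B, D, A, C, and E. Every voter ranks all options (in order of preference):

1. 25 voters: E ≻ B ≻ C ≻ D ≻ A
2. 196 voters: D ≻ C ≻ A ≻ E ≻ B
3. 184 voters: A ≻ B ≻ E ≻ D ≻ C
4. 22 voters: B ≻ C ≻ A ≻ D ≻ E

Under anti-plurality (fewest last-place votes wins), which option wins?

D

Last-place votes: B 196, D 0, A 25, C 184, E 22.
D is ranked last by the fewest voters, so D wins.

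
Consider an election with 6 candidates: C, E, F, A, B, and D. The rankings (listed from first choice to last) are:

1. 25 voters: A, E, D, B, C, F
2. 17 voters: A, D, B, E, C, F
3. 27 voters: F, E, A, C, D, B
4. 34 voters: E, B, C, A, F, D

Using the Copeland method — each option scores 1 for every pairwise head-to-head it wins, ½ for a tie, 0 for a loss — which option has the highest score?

C: beats F and D; loses to E, A, and B → score 2.
E: beats C, F, A, B, and D → score 5.
F: beats D; loses to C, E, A, and B → score 1.
A: beats C, F, B, and D; loses to E → score 4.
B: beats C and F; loses to E, A, and D → score 2.
D: beats B; loses to C, E, F, and A → score 1.
E has the best pairwise record.

E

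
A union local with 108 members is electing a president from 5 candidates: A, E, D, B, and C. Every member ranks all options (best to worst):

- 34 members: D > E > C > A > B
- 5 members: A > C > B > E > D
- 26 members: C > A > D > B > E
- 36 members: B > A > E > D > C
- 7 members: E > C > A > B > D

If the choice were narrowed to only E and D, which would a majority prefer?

Voters preferring E to D: 48; preferring D to E: 60.
D wins the head-to-head.

D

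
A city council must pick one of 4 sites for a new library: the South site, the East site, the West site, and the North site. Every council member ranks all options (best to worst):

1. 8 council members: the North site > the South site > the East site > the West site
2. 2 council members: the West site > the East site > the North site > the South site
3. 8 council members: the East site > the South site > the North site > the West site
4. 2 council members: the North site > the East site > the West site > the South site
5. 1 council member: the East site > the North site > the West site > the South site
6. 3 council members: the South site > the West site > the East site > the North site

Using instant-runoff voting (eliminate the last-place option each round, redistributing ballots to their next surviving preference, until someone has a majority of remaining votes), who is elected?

the East site

Round 1: the South site 3, the East site 9, the West site 2, the North site 10. Eliminate the West site.
Round 2: the South site 3, the East site 11, the North site 10. Eliminate the South site.
Round 3: the East site 14, the North site 10. The East site has a majority.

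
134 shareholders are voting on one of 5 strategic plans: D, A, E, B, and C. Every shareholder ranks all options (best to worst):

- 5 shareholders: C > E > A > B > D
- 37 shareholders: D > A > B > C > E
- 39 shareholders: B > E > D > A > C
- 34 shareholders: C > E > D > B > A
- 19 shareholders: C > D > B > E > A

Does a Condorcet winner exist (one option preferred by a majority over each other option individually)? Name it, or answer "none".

Checking pairwise contests:
E beats D 78–56.
D beats A 129–5.
B beats E 95–39.
D beats B 90–44.
D beats C 76–58.
Every option loses at least one head-to-head, so there is no Condorcet winner.

none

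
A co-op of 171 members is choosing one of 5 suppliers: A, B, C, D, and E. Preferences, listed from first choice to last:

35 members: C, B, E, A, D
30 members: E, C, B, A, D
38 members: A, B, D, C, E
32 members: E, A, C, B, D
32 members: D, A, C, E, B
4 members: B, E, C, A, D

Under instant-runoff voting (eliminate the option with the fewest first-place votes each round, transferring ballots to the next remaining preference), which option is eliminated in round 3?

Round 1: A 38, B 4, C 35, D 32, E 62. Eliminate B.
Round 2: A 38, C 35, D 32, E 66. Eliminate D.
Round 3: A 70, C 35, E 66. Eliminate C.

C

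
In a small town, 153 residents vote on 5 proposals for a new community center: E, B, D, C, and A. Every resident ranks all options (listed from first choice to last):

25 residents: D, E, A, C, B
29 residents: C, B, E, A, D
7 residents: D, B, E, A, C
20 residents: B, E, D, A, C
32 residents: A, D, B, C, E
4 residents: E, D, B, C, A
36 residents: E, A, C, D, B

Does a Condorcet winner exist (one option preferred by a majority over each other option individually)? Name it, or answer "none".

Checking pairwise contests:
B beats E 88–65.
D beats B 104–49.
E beats D 89–64.
E beats C 92–61.
E beats A 121–32.
Every option loses at least one head-to-head, so there is no Condorcet winner.

none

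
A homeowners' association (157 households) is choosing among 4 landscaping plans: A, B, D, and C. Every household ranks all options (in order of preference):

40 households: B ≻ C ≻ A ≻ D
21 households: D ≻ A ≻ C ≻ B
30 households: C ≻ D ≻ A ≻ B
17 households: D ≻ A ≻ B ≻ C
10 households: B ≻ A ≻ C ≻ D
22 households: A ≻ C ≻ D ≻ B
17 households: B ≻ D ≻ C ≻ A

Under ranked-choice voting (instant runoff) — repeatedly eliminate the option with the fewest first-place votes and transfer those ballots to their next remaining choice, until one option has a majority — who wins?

B

Round 1: A 22, B 67, D 38, C 30. Eliminate A.
Round 2: B 67, D 38, C 52. Eliminate D.
Round 3: B 84, C 73. B has a majority.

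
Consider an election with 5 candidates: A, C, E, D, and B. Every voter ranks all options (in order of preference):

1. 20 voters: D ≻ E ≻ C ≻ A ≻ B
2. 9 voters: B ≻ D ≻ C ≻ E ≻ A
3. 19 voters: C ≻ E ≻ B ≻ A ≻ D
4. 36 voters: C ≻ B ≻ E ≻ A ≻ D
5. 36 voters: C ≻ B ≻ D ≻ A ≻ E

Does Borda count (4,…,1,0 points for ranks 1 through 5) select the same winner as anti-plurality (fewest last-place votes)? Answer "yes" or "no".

yes

Borda — scores: A 111, C 422, E 198, D 179, B 290. Winner: C.
Anti-plurality — last-place votes: A 9, C 0, E 36, D 55, B 20. Winner: C.
The two methods agree.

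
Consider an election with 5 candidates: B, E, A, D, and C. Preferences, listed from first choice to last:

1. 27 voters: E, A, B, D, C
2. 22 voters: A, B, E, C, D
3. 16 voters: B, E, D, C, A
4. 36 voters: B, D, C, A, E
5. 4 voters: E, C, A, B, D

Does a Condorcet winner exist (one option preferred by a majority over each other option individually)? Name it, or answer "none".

Checking pairwise contests:
A beats B 53–52.
B beats E 74–31.
C beats A 56–49.
B beats D 105–0.
B beats C 101–4.
Every option loses at least one head-to-head, so there is no Condorcet winner.

none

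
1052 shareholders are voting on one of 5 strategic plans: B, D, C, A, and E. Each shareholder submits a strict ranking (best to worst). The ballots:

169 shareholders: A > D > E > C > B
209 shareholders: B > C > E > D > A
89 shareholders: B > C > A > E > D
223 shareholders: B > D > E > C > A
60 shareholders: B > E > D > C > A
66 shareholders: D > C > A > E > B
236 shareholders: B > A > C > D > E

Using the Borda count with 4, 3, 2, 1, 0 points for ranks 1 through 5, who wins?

B: 169·0 + 209·4 + 89·4 + 223·4 + 60·4 + 66·0 + 236·4 = 3268
D: 169·3 + 209·1 + 89·0 + 223·3 + 60·2 + 66·4 + 236·1 = 2005
C: 169·1 + 209·3 + 89·3 + 223·1 + 60·1 + 66·3 + 236·2 = 2016
A: 169·4 + 209·0 + 89·2 + 223·0 + 60·0 + 66·2 + 236·3 = 1694
E: 169·2 + 209·2 + 89·1 + 223·2 + 60·3 + 66·1 + 236·0 = 1537
B has the highest Borda score (3268).

B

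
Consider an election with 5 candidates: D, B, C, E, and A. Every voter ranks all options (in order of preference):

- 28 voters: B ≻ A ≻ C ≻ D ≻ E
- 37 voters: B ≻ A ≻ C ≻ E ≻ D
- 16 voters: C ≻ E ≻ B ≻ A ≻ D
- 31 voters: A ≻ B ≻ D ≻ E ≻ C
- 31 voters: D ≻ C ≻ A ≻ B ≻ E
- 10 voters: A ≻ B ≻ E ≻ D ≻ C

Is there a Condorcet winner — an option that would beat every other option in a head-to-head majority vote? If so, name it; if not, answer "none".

B

B vs D: 122–31 for B.
B vs C: 106–47 for B.
B vs E: 137–16 for B.
B vs A: 81–72 for B.
B beats every other option head-to-head.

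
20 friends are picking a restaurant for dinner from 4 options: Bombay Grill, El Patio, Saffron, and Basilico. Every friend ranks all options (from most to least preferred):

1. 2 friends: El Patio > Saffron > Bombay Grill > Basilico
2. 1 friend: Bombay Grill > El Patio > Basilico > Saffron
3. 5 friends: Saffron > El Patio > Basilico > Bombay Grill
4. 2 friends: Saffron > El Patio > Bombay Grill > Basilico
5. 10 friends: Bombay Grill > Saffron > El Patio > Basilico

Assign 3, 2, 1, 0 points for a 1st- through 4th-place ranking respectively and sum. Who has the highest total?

Saffron

Bombay Grill: 2·1 + 1·3 + 5·0 + 2·1 + 10·3 = 37
El Patio: 2·3 + 1·2 + 5·2 + 2·2 + 10·1 = 32
Saffron: 2·2 + 1·0 + 5·3 + 2·3 + 10·2 = 45
Basilico: 2·0 + 1·1 + 5·1 + 2·0 + 10·0 = 6
Saffron has the highest Borda score (45).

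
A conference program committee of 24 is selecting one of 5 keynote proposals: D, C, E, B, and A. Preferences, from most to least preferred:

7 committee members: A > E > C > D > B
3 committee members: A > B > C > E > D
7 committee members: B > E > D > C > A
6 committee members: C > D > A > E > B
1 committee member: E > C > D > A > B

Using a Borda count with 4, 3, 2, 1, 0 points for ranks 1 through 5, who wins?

E

D: 7·1 + 3·0 + 7·2 + 6·3 + 1·2 = 41
C: 7·2 + 3·2 + 7·1 + 6·4 + 1·3 = 54
E: 7·3 + 3·1 + 7·3 + 6·1 + 1·4 = 55
B: 7·0 + 3·3 + 7·4 + 6·0 + 1·0 = 37
A: 7·4 + 3·4 + 7·0 + 6·2 + 1·1 = 53
E has the highest Borda score (55).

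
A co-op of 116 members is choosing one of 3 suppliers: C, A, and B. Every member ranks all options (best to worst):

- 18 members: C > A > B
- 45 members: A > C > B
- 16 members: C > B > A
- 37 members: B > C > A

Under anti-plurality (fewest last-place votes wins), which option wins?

C

Last-place votes: C 0, A 53, B 63.
C is ranked last by the fewest voters, so C wins.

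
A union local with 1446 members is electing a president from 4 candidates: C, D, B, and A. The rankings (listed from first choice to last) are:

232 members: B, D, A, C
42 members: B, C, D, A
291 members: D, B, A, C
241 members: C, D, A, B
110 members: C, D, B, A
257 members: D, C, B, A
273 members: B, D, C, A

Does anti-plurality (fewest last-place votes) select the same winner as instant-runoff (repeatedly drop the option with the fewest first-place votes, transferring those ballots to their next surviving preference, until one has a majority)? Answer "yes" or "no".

yes

Anti-plurality — last-place votes: C 523, D 0, B 241, A 682. Winner: D.
Instant-runoff — R1 C 351, D 548, B 547, A 0 (A out); R2 C 351, D 548, B 547 (C out); R3 D 899, B 547 (D winner). Winner: D.
The two methods agree.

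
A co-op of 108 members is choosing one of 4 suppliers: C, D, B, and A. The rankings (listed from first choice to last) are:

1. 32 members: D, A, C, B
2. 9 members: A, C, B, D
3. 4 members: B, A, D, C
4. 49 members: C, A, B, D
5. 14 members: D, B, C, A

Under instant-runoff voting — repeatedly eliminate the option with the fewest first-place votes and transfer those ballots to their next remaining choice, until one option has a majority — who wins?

C

Round 1: C 49, D 46, B 4, A 9. Eliminate B.
Round 2: C 49, D 46, A 13. Eliminate A.
Round 3: C 58, D 50. C has a majority.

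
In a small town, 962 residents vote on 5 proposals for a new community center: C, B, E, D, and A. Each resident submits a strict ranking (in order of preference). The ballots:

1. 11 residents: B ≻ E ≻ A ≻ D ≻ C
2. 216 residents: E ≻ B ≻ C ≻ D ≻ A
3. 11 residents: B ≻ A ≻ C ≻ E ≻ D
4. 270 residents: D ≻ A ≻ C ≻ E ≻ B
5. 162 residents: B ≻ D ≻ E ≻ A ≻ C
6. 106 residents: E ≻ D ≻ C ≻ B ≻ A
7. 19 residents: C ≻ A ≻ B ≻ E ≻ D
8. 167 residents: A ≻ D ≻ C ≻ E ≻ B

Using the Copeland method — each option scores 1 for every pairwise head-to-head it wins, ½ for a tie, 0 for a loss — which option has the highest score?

D

C: beats B; loses to E, D, and A → score 1.
B: beats A; loses to C, E, and D → score 1.
E: beats C, B, and A; loses to D → score 3.
D: beats C, B, E, and A → score 4.
A: beats C; loses to B, E, and D → score 1.
D has the best pairwise record.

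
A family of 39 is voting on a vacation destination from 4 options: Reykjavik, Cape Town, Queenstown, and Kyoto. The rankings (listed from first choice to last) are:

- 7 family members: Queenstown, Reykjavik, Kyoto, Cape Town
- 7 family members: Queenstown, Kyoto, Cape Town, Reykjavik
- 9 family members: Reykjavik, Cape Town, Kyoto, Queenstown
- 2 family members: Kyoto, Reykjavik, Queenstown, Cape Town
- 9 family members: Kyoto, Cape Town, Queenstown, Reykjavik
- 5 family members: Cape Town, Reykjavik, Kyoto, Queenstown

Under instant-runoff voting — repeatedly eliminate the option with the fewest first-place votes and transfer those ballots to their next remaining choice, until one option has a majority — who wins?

Round 1: Reykjavik 9, Cape Town 5, Queenstown 14, Kyoto 11. Eliminate Cape Town.
Round 2: Reykjavik 14, Queenstown 14, Kyoto 11. Eliminate Kyoto.
Round 3: Reykjavik 16, Queenstown 23. Queenstown has a majority.

Queenstown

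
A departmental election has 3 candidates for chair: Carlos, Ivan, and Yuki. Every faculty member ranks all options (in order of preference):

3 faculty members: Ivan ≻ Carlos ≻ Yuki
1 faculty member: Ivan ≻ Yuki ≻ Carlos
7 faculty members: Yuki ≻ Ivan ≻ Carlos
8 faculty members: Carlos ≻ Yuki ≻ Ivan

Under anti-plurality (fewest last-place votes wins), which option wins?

Yuki

Last-place votes: Carlos 8, Ivan 8, Yuki 3.
Yuki is ranked last by the fewest voters, so Yuki wins.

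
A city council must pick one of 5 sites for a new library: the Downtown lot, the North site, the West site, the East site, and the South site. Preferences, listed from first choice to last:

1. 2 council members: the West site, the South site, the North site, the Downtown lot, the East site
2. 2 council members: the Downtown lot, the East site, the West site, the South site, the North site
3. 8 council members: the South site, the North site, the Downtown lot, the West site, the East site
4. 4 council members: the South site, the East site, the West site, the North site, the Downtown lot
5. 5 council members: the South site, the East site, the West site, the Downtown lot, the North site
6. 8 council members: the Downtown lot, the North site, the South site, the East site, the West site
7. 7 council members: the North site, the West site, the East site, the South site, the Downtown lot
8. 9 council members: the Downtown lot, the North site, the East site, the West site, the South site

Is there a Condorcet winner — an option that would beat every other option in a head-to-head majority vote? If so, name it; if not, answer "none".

Checking pairwise contests:
the South site beats the Downtown lot 26–19.
the Downtown lot beats the North site 24–21.
the Downtown lot beats the West site 27–18.
the Downtown lot beats the East site 29–16.
the North site beats the South site 24–21.
Every option loses at least one head-to-head, so there is no Condorcet winner.

none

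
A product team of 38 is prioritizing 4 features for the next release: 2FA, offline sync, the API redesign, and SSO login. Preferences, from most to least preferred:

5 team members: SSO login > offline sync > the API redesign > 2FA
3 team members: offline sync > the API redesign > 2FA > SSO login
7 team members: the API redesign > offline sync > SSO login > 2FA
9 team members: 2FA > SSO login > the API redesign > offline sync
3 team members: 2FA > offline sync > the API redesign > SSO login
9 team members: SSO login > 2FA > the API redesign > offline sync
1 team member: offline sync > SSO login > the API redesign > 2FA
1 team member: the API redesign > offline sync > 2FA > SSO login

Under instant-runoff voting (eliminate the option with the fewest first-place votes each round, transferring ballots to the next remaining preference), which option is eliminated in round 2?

Round 1: 2FA 12, offline sync 4, the API redesign 8, SSO login 14. Eliminate offline sync.
Round 2: 2FA 12, the API redesign 11, SSO login 15. Eliminate the API redesign.

the API redesign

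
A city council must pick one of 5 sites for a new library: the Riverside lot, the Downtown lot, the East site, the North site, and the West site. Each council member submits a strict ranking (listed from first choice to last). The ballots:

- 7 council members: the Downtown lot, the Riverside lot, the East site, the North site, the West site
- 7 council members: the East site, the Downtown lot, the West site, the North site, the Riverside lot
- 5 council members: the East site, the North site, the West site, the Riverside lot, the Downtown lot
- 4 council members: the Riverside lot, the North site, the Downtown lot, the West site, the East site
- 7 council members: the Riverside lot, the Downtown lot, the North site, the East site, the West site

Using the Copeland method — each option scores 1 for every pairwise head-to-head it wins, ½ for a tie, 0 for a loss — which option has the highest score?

the Riverside lot: beats the Downtown lot, the East site, the North site, and the West site → score 4.
the Downtown lot: beats the East site, the North site, and the West site; loses to the Riverside lot → score 3.
the East site: beats the North site and the West site; loses to the Riverside lot and the Downtown lot → score 2.
the North site: beats the West site; loses to the Riverside lot, the Downtown lot, and the East site → score 1.
the West site: loses to the Riverside lot, the Downtown lot, the East site, and the North site → score 0.
the Riverside lot has the best pairwise record.

the Riverside lot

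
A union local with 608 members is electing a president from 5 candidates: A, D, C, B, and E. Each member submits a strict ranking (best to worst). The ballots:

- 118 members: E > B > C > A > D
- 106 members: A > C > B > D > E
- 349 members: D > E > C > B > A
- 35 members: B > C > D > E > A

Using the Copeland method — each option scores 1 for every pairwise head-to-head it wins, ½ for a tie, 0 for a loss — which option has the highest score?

A: loses to D, C, B, and E → score 0.
D: beats A, C, B, and E → score 4.
C: beats A and B; loses to D and E → score 2.
B: beats A; loses to D, C, and E → score 1.
E: beats A, C, and B; loses to D → score 3.
D has the best pairwise record.

D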